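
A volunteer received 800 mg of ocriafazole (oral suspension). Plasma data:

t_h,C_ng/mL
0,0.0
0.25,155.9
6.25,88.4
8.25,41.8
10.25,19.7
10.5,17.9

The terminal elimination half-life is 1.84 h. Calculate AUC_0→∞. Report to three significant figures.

Trapezoidal AUC_0→10.5:
  [0→0.25]: (0.0+155.9)/2 × 0.25 = 19.4875
  [0.25→6.25]: (155.9+88.4)/2 × 6 = 732.9
  [6.25→8.25]: (88.4+41.8)/2 × 2 = 130.2
  [8.25→10.25]: (41.8+19.7)/2 × 2 = 61.5
  [10.25→10.5]: (19.7+17.9)/2 × 0.25 = 4.7
  Sum = 948.7875 ng/mL·h
k_e = ln2 / t½ = 0.693147 / 1.84 = 0.3767 h^-1
Extrapolated tail: C_last / k_e = 17.9 / 0.3767 = 47.518
AUC_0→∞ = 948.7875 + 47.518 = 996.3055 ng/mL·h

AUC = 996 ng/mL·h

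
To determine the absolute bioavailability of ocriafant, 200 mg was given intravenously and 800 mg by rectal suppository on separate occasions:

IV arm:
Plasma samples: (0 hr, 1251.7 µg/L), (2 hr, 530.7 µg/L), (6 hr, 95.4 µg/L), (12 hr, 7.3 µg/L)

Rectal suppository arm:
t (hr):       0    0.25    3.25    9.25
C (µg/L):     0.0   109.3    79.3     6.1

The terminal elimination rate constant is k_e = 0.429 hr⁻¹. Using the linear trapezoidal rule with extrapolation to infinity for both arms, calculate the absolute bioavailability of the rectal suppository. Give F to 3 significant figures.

F = 0.0422

Trapezoidal AUC_0→12 (IV):
  [0→2]: (1251.7+530.7)/2 × 2 = 1782.4
  [2→6]: (530.7+95.4)/2 × 4 = 1252.2
  [6→12]: (95.4+7.3)/2 × 6 = 308.1
  Sum = 3342.7 µg/L·hr
IV tail: 7.3/0.429 = 17.016; AUC_iv,0→∞ = 3342.7 + 17.016 = 3359.716 µg/L·hr
Trapezoidal AUC_0→9.25 (rectal suppository):
  [0→0.25]: (0.0+109.3)/2 × 0.25 = 13.6625
  [0.25→3.25]: (109.3+79.3)/2 × 3 = 282.9
  [3.25→9.25]: (79.3+6.1)/2 × 6 = 256.2
  Sum = 552.7625 µg/L·hr
rectal suppository tail: 6.1/0.429 = 14.219; AUC_ev,0→∞ = 552.7625 + 14.219 = 566.9815 µg/L·hr
F = (AUC_ev/D_ev)/(AUC_iv/D_iv) = (566.9815/800)/(3359.716/200) = 0.708727/16.79858 = 0.0422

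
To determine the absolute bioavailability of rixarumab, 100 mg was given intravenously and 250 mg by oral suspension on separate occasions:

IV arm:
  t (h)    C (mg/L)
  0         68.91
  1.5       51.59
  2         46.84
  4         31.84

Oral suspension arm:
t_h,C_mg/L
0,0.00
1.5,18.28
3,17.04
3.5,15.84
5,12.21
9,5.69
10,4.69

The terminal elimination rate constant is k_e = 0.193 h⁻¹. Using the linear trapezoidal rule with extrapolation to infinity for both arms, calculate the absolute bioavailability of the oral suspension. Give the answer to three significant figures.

Trapezoidal AUC_0→4 (IV):
  [0→1.5]: (68.91+51.59)/2 × 1.5 = 90.375
  [1.5→2]: (51.59+46.84)/2 × 0.5 = 24.6075
  [2→4]: (46.84+31.84)/2 × 2 = 78.68
  Sum = 193.6625 mg/L·h
IV tail: 31.84/0.193 = 164.974; AUC_iv,0→∞ = 193.6625 + 164.974 = 358.6365 mg/L·h
Trapezoidal AUC_0→10 (oral suspension):
  [0→1.5]: (0.00+18.28)/2 × 1.5 = 13.71
  [1.5→3]: (18.28+17.04)/2 × 1.5 = 26.49
  [3→3.5]: (17.04+15.84)/2 × 0.5 = 8.22
  [3.5→5]: (15.84+12.21)/2 × 1.5 = 21.0375
  [5→9]: (12.21+5.69)/2 × 4 = 35.8
  [9→10]: (5.69+4.69)/2 × 1 = 5.19
  Sum = 110.4475 mg/L·h
oral suspension tail: 4.69/0.193 = 24.301; AUC_ev,0→∞ = 110.4475 + 24.301 = 134.7485 mg/L·h
F = (AUC_ev/D_ev)/(AUC_iv/D_iv) = (134.7485/250)/(358.6365/100) = 0.538994/3.586365 = 0.1503

F = 0.150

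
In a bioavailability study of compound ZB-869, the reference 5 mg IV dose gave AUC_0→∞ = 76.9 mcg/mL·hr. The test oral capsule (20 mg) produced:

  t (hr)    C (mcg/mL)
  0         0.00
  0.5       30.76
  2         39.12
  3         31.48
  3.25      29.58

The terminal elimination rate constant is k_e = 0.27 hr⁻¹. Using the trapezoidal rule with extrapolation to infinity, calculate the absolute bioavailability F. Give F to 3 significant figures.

F = 0.691

Trapezoidal AUC_0→3.25 (oral capsule):
  [0→0.5]: (0.00+30.76)/2 × 0.5 = 7.69
  [0.5→2]: (30.76+39.12)/2 × 1.5 = 52.41
  [2→3]: (39.12+31.48)/2 × 1 = 35.3
  [3→3.25]: (31.48+29.58)/2 × 0.25 = 7.6325
  Sum = 103.0325 mcg/mL·hr
Tail: C_last/k_e = 29.58/0.27 = 109.556
AUC_0→∞ (oral capsule) = 103.0325 + 109.556 = 212.5885 mcg/mL·hr
F = (AUC_ev/D_ev)/(AUC_iv/D_iv) = (212.5885/20)/(76.9/5) = 10.629425/15.38 = 0.6911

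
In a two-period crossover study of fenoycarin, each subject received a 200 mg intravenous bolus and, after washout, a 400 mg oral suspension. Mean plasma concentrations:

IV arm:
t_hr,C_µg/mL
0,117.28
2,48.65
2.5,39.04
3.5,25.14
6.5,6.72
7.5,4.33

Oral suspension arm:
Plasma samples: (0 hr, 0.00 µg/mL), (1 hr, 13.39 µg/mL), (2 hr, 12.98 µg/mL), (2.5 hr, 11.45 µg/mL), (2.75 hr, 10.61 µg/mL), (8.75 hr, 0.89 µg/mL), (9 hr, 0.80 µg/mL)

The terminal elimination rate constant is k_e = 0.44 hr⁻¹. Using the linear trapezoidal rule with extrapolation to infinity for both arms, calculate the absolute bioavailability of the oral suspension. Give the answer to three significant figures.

F = 0.115

Trapezoidal AUC_0→7.5 (IV):
  [0→2]: (117.28+48.65)/2 × 2 = 165.93
  [2→2.5]: (48.65+39.04)/2 × 0.5 = 21.9225
  [2.5→3.5]: (39.04+25.14)/2 × 1 = 32.09
  [3.5→6.5]: (25.14+6.72)/2 × 3 = 47.79
  [6.5→7.5]: (6.72+4.33)/2 × 1 = 5.525
  Sum = 273.2575 µg/mL·hr
IV tail: 4.33/0.44 = 9.841; AUC_iv,0→∞ = 273.2575 + 9.841 = 283.0985 µg/mL·hr
Trapezoidal AUC_0→9 (oral suspension):
  [0→1]: (0.00+13.39)/2 × 1 = 6.695
  [1→2]: (13.39+12.98)/2 × 1 = 13.185
  [2→2.5]: (12.98+11.45)/2 × 0.5 = 6.1075
  [2.5→2.75]: (11.45+10.61)/2 × 0.25 = 2.7575
  [2.75→8.75]: (10.61+0.89)/2 × 6 = 34.5
  [8.75→9]: (0.89+0.80)/2 × 0.25 = 0.21125
  Sum = 63.45625 µg/mL·hr
oral suspension tail: 0.80/0.44 = 1.818; AUC_ev,0→∞ = 63.45625 + 1.818 = 65.27425 µg/mL·hr
F = (AUC_ev/D_ev)/(AUC_iv/D_iv) = (65.27425/400)/(283.0985/200) = 0.163186/1.4154925 = 0.1153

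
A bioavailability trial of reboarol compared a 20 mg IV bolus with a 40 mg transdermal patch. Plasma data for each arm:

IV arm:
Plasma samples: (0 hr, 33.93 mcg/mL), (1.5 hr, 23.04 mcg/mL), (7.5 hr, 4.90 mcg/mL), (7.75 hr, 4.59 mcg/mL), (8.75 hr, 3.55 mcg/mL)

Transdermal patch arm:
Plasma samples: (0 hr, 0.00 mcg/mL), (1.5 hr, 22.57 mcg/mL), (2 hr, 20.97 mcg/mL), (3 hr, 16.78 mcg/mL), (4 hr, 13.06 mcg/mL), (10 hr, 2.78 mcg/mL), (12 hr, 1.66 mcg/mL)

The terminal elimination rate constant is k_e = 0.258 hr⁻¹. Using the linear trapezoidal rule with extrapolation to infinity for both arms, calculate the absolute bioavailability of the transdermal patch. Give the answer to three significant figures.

F = 0.412

Trapezoidal AUC_0→8.75 (IV):
  [0→1.5]: (33.93+23.04)/2 × 1.5 = 42.7275
  [1.5→7.5]: (23.04+4.90)/2 × 6 = 83.82
  [7.5→7.75]: (4.90+4.59)/2 × 0.25 = 1.18625
  [7.75→8.75]: (4.59+3.55)/2 × 1 = 4.07
  Sum = 131.80375 mcg/mL·hr
IV tail: 3.55/0.258 = 13.760; AUC_iv,0→∞ = 131.80375 + 13.760 = 145.56375 mcg/mL·hr
Trapezoidal AUC_0→12 (transdermal patch):
  [0→1.5]: (0.00+22.57)/2 × 1.5 = 16.9275
  [1.5→2]: (22.57+20.97)/2 × 0.5 = 10.885
  [2→3]: (20.97+16.78)/2 × 1 = 18.875
  [3→4]: (16.78+13.06)/2 × 1 = 14.92
  [4→10]: (13.06+2.78)/2 × 6 = 47.52
  [10→12]: (2.78+1.66)/2 × 2 = 4.44
  Sum = 113.5675 mcg/mL·hr
transdermal patch tail: 1.66/0.258 = 6.434; AUC_ev,0→∞ = 113.5675 + 6.434 = 120.0015 mcg/mL·hr
F = (AUC_ev/D_ev)/(AUC_iv/D_iv) = (120.0015/40)/(145.56375/20) = 3.0000375/7.2781875 = 0.4122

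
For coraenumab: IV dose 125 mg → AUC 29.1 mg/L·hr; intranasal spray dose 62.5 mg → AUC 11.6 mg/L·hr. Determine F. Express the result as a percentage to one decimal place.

F = (AUC_ev / D_ev) / (AUC_iv / D_iv)
  = (11.6/62.5) / (29.1/125)
  = 0.1856 / 0.2328 = 0.7973
  = 79.73%

F = 79.7%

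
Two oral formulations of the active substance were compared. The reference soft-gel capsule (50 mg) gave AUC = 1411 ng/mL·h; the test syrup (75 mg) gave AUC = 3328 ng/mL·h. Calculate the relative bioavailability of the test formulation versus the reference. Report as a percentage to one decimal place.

F_rel = (AUC_test/D_test) / (AUC_ref/D_ref)
      = (3328/75) / (1411/50)
      = 44.3733 / 28.22 = 1.5724 = 157.24%

F_rel = 157.2%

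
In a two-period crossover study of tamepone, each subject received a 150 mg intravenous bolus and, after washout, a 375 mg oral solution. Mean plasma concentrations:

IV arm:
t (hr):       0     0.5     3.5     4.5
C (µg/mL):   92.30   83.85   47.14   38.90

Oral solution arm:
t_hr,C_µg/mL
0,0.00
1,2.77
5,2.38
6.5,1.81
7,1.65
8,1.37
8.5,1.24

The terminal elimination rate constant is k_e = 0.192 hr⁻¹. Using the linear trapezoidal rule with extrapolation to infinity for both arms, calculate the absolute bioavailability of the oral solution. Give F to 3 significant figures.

Trapezoidal AUC_0→4.5 (IV):
  [0→0.5]: (92.30+83.85)/2 × 0.5 = 44.0375
  [0.5→3.5]: (83.85+47.14)/2 × 3 = 196.485
  [3.5→4.5]: (47.14+38.90)/2 × 1 = 43.02
  Sum = 283.5425 µg/mL·hr
IV tail: 38.90/0.192 = 202.604; AUC_iv,0→∞ = 283.5425 + 202.604 = 486.1465 µg/mL·hr
Trapezoidal AUC_0→8.5 (oral solution):
  [0→1]: (0.00+2.77)/2 × 1 = 1.385
  [1→5]: (2.77+2.38)/2 × 4 = 10.3
  [5→6.5]: (2.38+1.81)/2 × 1.5 = 3.1425
  [6.5→7]: (1.81+1.65)/2 × 0.5 = 0.865
  [7→8]: (1.65+1.37)/2 × 1 = 1.51
  [8→8.5]: (1.37+1.24)/2 × 0.5 = 0.6525
  Sum = 17.855 µg/mL·hr
oral solution tail: 1.24/0.192 = 6.458; AUC_ev,0→∞ = 17.855 + 6.458 = 24.313 µg/mL·hr
F = (AUC_ev/D_ev)/(AUC_iv/D_iv) = (24.313/375)/(486.1465/150) = 0.0648347/3.24098 = 0.0200

F = 0.0200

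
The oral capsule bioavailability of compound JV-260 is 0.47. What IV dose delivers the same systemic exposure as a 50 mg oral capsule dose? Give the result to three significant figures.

Systemic exposure from an extravascular dose = F × D_ev, so the equivalent IV dose is F × D_ev.
D_iv = F × D_ev = 0.47 × 50 = 23.5 mg

D_iv = 23.5 mg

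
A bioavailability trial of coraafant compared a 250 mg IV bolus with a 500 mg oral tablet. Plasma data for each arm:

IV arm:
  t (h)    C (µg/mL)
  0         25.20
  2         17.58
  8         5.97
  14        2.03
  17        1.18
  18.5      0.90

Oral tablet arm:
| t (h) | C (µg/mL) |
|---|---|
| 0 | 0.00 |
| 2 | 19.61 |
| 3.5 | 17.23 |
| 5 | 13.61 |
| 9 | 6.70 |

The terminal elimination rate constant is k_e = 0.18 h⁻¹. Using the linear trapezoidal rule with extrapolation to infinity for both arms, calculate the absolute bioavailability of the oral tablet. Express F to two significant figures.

Trapezoidal AUC_0→18.5 (IV):
  [0→2]: (25.20+17.58)/2 × 2 = 42.78
  [2→8]: (17.58+5.97)/2 × 6 = 70.65
  [8→14]: (5.97+2.03)/2 × 6 = 24.0
  [14→17]: (2.03+1.18)/2 × 3 = 4.815
  [17→18.5]: (1.18+0.90)/2 × 1.5 = 1.56
  Sum = 143.805 µg/mL·h
IV tail: 0.90/0.18 = 5.000; AUC_iv,0→∞ = 143.805 + 5.000 = 148.805 µg/mL·h
Trapezoidal AUC_0→9 (oral tablet):
  [0→2]: (0.00+19.61)/2 × 2 = 19.61
  [2→3.5]: (19.61+17.23)/2 × 1.5 = 27.63
  [3.5→5]: (17.23+13.61)/2 × 1.5 = 23.13
  [5→9]: (13.61+6.70)/2 × 4 = 40.62
  Sum = 110.99 µg/mL·h
oral tablet tail: 6.70/0.18 = 37.222; AUC_ev,0→∞ = 110.99 + 37.222 = 148.212 µg/mL·h
F = (AUC_ev/D_ev)/(AUC_iv/D_iv) = (148.212/500)/(148.805/250) = 0.296424/0.59522 = 0.4980

F = 0.50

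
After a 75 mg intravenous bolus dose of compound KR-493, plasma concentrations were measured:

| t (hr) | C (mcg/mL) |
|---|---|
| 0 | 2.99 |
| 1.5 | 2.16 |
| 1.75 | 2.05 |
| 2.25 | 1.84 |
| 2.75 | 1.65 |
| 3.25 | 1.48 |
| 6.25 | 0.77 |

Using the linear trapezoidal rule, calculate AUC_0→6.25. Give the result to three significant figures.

AUC = 10.4 mcg/mL·hr

Trapezoidal AUC_0→6.25:
  [0→1.5]: (2.99+2.16)/2 × 1.5 = 3.8625
  [1.5→1.75]: (2.16+2.05)/2 × 0.25 = 0.52625
  [1.75→2.25]: (2.05+1.84)/2 × 0.5 = 0.9725
  [2.25→2.75]: (1.84+1.65)/2 × 0.5 = 0.8725
  [2.75→3.25]: (1.65+1.48)/2 × 0.5 = 0.7825
  [3.25→6.25]: (1.48+0.77)/2 × 3 = 3.375
  Sum = 10.39125 mcg/mL·hr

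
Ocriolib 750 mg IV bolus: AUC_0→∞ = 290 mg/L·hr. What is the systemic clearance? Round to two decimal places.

CL = 2.59 L/hr

CL = Dose_iv / AUC_0→∞
   = 750 / 290 = 2.58621 L/hr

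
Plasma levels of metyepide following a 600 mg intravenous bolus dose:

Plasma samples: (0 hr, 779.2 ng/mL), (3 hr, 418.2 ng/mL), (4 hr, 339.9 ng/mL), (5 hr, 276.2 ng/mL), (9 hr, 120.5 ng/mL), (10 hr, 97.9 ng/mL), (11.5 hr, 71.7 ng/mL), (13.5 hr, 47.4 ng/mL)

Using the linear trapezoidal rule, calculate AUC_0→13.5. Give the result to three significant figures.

AUC = 3630 ng/mL·hr

Trapezoidal AUC_0→13.5:
  [0→3]: (779.2+418.2)/2 × 3 = 1796.1
  [3→4]: (418.2+339.9)/2 × 1 = 379.05
  [4→5]: (339.9+276.2)/2 × 1 = 308.05
  [5→9]: (276.2+120.5)/2 × 4 = 793.4
  [9→10]: (120.5+97.9)/2 × 1 = 109.2
  [10→11.5]: (97.9+71.7)/2 × 1.5 = 127.2
  [11.5→13.5]: (71.7+47.4)/2 × 2 = 119.1
  Sum = 3632.1 ng/mL·hr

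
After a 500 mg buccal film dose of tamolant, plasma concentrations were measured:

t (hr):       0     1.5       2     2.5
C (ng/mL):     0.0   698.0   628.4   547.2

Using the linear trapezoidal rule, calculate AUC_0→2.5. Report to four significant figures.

AUC = 1149 ng/mL·hr

Trapezoidal AUC_0→2.5:
  [0→1.5]: (0.0+698.0)/2 × 1.5 = 523.5
  [1.5→2]: (698.0+628.4)/2 × 0.5 = 331.6
  [2→2.5]: (628.4+547.2)/2 × 0.5 = 293.9
  Sum = 1149.0 ng/mL·hr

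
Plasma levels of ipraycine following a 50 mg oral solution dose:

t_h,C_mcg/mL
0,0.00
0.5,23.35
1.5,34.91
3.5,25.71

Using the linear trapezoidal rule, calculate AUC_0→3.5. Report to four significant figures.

AUC = 95.59 mcg/mL·h

Trapezoidal AUC_0→3.5:
  [0→0.5]: (0.00+23.35)/2 × 0.5 = 5.8375
  [0.5→1.5]: (23.35+34.91)/2 × 1 = 29.13
  [1.5→3.5]: (34.91+25.71)/2 × 2 = 60.62
  Sum = 95.5875 mcg/mL·h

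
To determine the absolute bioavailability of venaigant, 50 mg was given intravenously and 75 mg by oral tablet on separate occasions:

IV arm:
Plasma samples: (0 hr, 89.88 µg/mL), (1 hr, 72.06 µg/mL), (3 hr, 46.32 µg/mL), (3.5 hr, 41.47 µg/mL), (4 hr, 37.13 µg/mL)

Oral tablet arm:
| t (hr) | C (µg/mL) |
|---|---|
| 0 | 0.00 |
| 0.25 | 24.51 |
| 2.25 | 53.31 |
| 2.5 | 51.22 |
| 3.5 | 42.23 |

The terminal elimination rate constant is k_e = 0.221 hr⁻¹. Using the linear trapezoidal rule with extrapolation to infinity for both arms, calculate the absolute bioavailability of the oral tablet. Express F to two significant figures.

Trapezoidal AUC_0→4 (IV):
  [0→1]: (89.88+72.06)/2 × 1 = 80.97
  [1→3]: (72.06+46.32)/2 × 2 = 118.38
  [3→3.5]: (46.32+41.47)/2 × 0.5 = 21.9475
  [3.5→4]: (41.47+37.13)/2 × 0.5 = 19.65
  Sum = 240.9475 µg/mL·hr
IV tail: 37.13/0.221 = 168.009; AUC_iv,0→∞ = 240.9475 + 168.009 = 408.9565 µg/mL·hr
Trapezoidal AUC_0→3.5 (oral tablet):
  [0→0.25]: (0.00+24.51)/2 × 0.25 = 3.06375
  [0.25→2.25]: (24.51+53.31)/2 × 2 = 77.82
  [2.25→2.5]: (53.31+51.22)/2 × 0.25 = 13.06625
  [2.5→3.5]: (51.22+42.23)/2 × 1 = 46.725
  Sum = 140.675 µg/mL·hr
oral tablet tail: 42.23/0.221 = 191.086; AUC_ev,0→∞ = 140.675 + 191.086 = 331.761 µg/mL·hr
F = (AUC_ev/D_ev)/(AUC_iv/D_iv) = (331.761/75)/(408.9565/50) = 4.42348/8.17913 = 0.5408

F = 0.54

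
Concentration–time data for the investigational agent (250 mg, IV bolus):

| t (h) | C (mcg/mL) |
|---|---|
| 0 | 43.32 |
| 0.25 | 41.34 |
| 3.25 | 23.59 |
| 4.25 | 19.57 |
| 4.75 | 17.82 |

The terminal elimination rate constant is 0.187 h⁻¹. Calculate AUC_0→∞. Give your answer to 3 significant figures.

AUC = 234 mcg/mL·h

Trapezoidal AUC_0→4.75:
  [0→0.25]: (43.32+41.34)/2 × 0.25 = 10.5825
  [0.25→3.25]: (41.34+23.59)/2 × 3 = 97.395
  [3.25→4.25]: (23.59+19.57)/2 × 1 = 21.58
  [4.25→4.75]: (19.57+17.82)/2 × 0.5 = 9.3475
  Sum = 138.905 mcg/mL·h
Extrapolated tail: C_last / k_e = 17.82 / 0.187 = 95.294
AUC_0→∞ = 138.905 + 95.294 = 234.199 mcg/mL·h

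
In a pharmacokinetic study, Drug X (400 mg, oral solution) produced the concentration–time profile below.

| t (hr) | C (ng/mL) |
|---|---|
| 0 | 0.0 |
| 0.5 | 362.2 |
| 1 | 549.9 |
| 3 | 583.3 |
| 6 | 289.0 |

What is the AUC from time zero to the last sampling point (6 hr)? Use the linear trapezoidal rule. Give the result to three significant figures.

Trapezoidal AUC_0→6:
  [0→0.5]: (0.0+362.2)/2 × 0.5 = 90.55
  [0.5→1]: (362.2+549.9)/2 × 0.5 = 228.025
  [1→3]: (549.9+583.3)/2 × 2 = 1133.2
  [3→6]: (583.3+289.0)/2 × 3 = 1308.45
  Sum = 2760.225 ng/mL·hr

AUC = 2760 ng/mL·hr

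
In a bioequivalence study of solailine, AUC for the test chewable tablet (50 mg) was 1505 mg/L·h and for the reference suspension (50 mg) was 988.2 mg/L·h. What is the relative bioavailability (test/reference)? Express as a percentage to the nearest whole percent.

F_rel = 152%

F_rel = (AUC_test/D_test) / (AUC_ref/D_ref)
      = (1505/50) / (988.2/50)
      = 30.1 / 19.764 = 1.5230 = 152.30%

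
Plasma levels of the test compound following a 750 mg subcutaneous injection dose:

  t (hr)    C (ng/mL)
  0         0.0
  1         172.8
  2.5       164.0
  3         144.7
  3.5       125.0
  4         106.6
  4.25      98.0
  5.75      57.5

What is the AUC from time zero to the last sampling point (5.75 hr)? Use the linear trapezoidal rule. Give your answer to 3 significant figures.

AUC = 684 ng/mL·hr

Trapezoidal AUC_0→5.75:
  [0→1]: (0.0+172.8)/2 × 1 = 86.4
  [1→2.5]: (172.8+164.0)/2 × 1.5 = 252.6
  [2.5→3]: (164.0+144.7)/2 × 0.5 = 77.175
  [3→3.5]: (144.7+125.0)/2 × 0.5 = 67.425
  [3.5→4]: (125.0+106.6)/2 × 0.5 = 57.9
  [4→4.25]: (106.6+98.0)/2 × 0.25 = 25.575
  [4.25→5.75]: (98.0+57.5)/2 × 1.5 = 116.625
  Sum = 683.7 ng/mL·hr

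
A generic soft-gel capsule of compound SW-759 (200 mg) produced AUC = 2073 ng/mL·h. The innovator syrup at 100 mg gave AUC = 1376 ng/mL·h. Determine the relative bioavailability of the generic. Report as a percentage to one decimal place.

F_rel = 75.3%

F_rel = (AUC_test/D_test) / (AUC_ref/D_ref)
      = (2073/200) / (1376/100)
      = 10.365 / 13.76 = 0.7533 = 75.33%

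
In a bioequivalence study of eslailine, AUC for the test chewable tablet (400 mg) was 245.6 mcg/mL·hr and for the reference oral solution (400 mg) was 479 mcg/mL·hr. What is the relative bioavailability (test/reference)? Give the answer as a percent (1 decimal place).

F_rel = 51.3%

F_rel = (AUC_test/D_test) / (AUC_ref/D_ref)
      = (245.6/400) / (479/400)
      = 0.614 / 1.1975 = 0.5127 = 51.27%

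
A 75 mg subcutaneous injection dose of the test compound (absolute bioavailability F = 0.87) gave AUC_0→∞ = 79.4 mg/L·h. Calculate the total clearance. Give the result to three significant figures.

CL = F × Dose / AUC_0→∞
   = 0.87 × 75 / 79.4 = 0.821788 L/h

CL = 0.822 L/h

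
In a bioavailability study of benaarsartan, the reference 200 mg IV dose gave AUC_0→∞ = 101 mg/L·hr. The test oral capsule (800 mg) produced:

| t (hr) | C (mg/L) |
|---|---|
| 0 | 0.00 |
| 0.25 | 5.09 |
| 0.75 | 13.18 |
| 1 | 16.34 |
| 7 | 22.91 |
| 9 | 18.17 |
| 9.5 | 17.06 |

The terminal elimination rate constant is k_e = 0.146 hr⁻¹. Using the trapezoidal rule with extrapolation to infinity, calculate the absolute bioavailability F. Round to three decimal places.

F = 0.726

Trapezoidal AUC_0→9.5 (oral capsule):
  [0→0.25]: (0.00+5.09)/2 × 0.25 = 0.63625
  [0.25→0.75]: (5.09+13.18)/2 × 0.5 = 4.5675
  [0.75→1]: (13.18+16.34)/2 × 0.25 = 3.69
  [1→7]: (16.34+22.91)/2 × 6 = 117.75
  [7→9]: (22.91+18.17)/2 × 2 = 41.08
  [9→9.5]: (18.17+17.06)/2 × 0.5 = 8.8075
  Sum = 176.53125 mg/L·hr
Tail: C_last/k_e = 17.06/0.146 = 116.849
AUC_0→∞ (oral capsule) = 176.53125 + 116.849 = 293.38025 mg/L·hr
F = (AUC_ev/D_ev)/(AUC_iv/D_iv) = (293.38025/800)/(101/200) = 0.366725/0.505 = 0.7262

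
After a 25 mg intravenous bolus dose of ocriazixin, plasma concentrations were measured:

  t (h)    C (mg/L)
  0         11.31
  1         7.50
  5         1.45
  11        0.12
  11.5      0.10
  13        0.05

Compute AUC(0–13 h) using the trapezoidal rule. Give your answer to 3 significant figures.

Trapezoidal AUC_0→13:
  [0→1]: (11.31+7.50)/2 × 1 = 9.405
  [1→5]: (7.50+1.45)/2 × 4 = 17.9
  [5→11]: (1.45+0.12)/2 × 6 = 4.71
  [11→11.5]: (0.12+0.10)/2 × 0.5 = 0.055
  [11.5→13]: (0.10+0.05)/2 × 1.5 = 0.1125
  Sum = 32.1825 mg/L·h

AUC = 32.2 mg/L·h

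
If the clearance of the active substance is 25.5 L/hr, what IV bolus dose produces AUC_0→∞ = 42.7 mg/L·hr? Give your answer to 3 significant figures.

Dose = 1090 mg

Dose_iv = CL × AUC_0→∞
     = 25.5 × 42.7 = 1088.85 mg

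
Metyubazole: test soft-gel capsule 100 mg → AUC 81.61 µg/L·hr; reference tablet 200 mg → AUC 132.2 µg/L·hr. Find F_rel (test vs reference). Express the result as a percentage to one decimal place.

F_rel = (AUC_test/D_test) / (AUC_ref/D_ref)
      = (81.61/100) / (132.2/200)
      = 0.8161 / 0.661 = 1.2346 = 123.46%

F_rel = 123.5%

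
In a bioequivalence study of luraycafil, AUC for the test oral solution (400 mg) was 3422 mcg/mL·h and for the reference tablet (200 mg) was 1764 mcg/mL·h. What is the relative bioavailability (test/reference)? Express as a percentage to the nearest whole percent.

F_rel = (AUC_test/D_test) / (AUC_ref/D_ref)
      = (3422/400) / (1764/200)
      = 8.555 / 8.82 = 0.9700 = 97.00%

F_rel = 97%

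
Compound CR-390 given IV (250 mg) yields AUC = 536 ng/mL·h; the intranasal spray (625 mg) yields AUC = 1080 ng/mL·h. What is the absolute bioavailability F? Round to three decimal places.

F = (AUC_ev / D_ev) / (AUC_iv / D_iv)
  = (1080/625) / (536/250)
  = 1.728 / 2.144 = 0.8060

F = 0.806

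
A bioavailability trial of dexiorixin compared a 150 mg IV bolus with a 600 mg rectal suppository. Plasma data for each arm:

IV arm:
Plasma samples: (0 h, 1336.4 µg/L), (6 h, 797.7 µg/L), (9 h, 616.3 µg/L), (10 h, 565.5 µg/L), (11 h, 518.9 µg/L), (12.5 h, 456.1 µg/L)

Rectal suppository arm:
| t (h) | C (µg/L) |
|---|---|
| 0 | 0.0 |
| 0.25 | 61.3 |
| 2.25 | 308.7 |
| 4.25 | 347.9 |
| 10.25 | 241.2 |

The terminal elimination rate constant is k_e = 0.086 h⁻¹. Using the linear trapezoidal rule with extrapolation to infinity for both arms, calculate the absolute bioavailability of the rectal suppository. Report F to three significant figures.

Trapezoidal AUC_0→12.5 (IV):
  [0→6]: (1336.4+797.7)/2 × 6 = 6402.3
  [6→9]: (797.7+616.3)/2 × 3 = 2121.0
  [9→10]: (616.3+565.5)/2 × 1 = 590.9
  [10→11]: (565.5+518.9)/2 × 1 = 542.2
  [11→12.5]: (518.9+456.1)/2 × 1.5 = 731.25
  Sum = 10387.65 µg/L·h
IV tail: 456.1/0.086 = 5303.488; AUC_iv,0→∞ = 10387.65 + 5303.488 = 15691.138 µg/L·h
Trapezoidal AUC_0→10.25 (rectal suppository):
  [0→0.25]: (0.0+61.3)/2 × 0.25 = 7.6625
  [0.25→2.25]: (61.3+308.7)/2 × 2 = 370.0
  [2.25→4.25]: (308.7+347.9)/2 × 2 = 656.6
  [4.25→10.25]: (347.9+241.2)/2 × 6 = 1767.3
  Sum = 2801.5625 µg/L·h
rectal suppository tail: 241.2/0.086 = 2804.651; AUC_ev,0→∞ = 2801.5625 + 2804.651 = 5606.2135 µg/L·h
F = (AUC_ev/D_ev)/(AUC_iv/D_iv) = (5606.2135/600)/(15691.138/150) = 9.34369/104.608 = 0.0893

F = 0.0893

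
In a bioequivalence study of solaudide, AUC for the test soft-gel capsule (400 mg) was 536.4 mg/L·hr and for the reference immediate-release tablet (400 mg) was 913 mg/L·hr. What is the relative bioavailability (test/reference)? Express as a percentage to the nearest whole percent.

F_rel = (AUC_test/D_test) / (AUC_ref/D_ref)
      = (536.4/400) / (913/400)
      = 1.341 / 2.2825 = 0.5875 = 58.75%

F_rel = 59%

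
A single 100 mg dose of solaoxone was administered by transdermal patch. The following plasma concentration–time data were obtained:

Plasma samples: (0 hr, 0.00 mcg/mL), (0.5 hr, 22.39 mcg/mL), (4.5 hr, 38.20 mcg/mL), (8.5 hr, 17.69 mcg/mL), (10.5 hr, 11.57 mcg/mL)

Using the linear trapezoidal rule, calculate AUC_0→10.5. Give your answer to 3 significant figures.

Trapezoidal AUC_0→10.5:
  [0→0.5]: (0.00+22.39)/2 × 0.5 = 5.5975
  [0.5→4.5]: (22.39+38.20)/2 × 4 = 121.18
  [4.5→8.5]: (38.20+17.69)/2 × 4 = 111.78
  [8.5→10.5]: (17.69+11.57)/2 × 2 = 29.26
  Sum = 267.8175 mcg/mL·hr

AUC = 268 mcg/mL·hr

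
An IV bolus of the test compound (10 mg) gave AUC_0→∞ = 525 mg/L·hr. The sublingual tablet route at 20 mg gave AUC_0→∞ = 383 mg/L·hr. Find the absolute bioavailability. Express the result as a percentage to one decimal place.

F = (AUC_ev / D_ev) / (AUC_iv / D_iv)
  = (383/20) / (525/10)
  = 19.15 / 52.5 = 0.3648
  = 36.48%

F = 36.5%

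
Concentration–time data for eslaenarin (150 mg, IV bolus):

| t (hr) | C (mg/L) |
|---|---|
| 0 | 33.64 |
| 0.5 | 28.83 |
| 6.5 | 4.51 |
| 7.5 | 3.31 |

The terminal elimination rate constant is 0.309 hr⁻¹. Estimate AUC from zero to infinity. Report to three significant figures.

Trapezoidal AUC_0→7.5:
  [0→0.5]: (33.64+28.83)/2 × 0.5 = 15.6175
  [0.5→6.5]: (28.83+4.51)/2 × 6 = 100.02
  [6.5→7.5]: (4.51+3.31)/2 × 1 = 3.91
  Sum = 119.5475 mg/L·hr
Extrapolated tail: C_last / k_e = 3.31 / 0.309 = 10.712
AUC_0→∞ = 119.5475 + 10.712 = 130.2595 mg/L·hr

AUC = 130 mg/L·hr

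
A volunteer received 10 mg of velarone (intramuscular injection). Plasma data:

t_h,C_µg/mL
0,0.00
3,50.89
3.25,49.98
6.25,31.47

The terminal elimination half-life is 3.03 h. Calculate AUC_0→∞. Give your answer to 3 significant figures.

AUC = 349 µg/mL·h

Trapezoidal AUC_0→6.25:
  [0→3]: (0.00+50.89)/2 × 3 = 76.335
  [3→3.25]: (50.89+49.98)/2 × 0.25 = 12.60875
  [3.25→6.25]: (49.98+31.47)/2 × 3 = 122.175
  Sum = 211.11875 µg/mL·h
k_e = ln2 / t½ = 0.693147 / 3.03 = 0.2288 h^-1
Extrapolated tail: C_last / k_e = 31.47 / 0.2288 = 137.544
AUC_0→∞ = 211.11875 + 137.544 = 348.66275 µg/mL·h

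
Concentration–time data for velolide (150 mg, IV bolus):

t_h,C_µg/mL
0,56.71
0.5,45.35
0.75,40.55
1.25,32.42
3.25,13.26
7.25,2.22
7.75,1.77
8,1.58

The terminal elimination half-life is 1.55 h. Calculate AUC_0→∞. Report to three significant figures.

Trapezoidal AUC_0→8:
  [0→0.5]: (56.71+45.35)/2 × 0.5 = 25.515
  [0.5→0.75]: (45.35+40.55)/2 × 0.25 = 10.7375
  [0.75→1.25]: (40.55+32.42)/2 × 0.5 = 18.2425
  [1.25→3.25]: (32.42+13.26)/2 × 2 = 45.68
  [3.25→7.25]: (13.26+2.22)/2 × 4 = 30.96
  [7.25→7.75]: (2.22+1.77)/2 × 0.5 = 0.9975
  [7.75→8]: (1.77+1.58)/2 × 0.25 = 0.41875
  Sum = 132.55125 µg/mL·h
k_e = ln2 / t½ = 0.693147 / 1.55 = 0.4472 h^-1
Extrapolated tail: C_last / k_e = 1.58 / 0.4472 = 3.533
AUC_0→∞ = 132.55125 + 3.533 = 136.08425 µg/mL·h

AUC = 136 µg/mL·h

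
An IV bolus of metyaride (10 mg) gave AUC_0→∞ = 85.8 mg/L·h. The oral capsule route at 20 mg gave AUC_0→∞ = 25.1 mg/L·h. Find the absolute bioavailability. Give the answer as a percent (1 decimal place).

F = 14.6%

F = (AUC_ev / D_ev) / (AUC_iv / D_iv)
  = (25.1/20) / (85.8/10)
  = 1.255 / 8.58 = 0.1463
  = 14.63%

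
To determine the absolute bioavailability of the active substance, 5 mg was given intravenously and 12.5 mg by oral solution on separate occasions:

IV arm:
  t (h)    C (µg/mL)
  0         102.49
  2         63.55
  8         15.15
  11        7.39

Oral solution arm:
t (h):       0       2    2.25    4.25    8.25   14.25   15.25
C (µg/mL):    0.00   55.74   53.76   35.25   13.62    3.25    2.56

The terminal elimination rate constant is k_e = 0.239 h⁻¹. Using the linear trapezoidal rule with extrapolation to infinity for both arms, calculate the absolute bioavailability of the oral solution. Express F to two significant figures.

F = 0.27

Trapezoidal AUC_0→11 (IV):
  [0→2]: (102.49+63.55)/2 × 2 = 166.04
  [2→8]: (63.55+15.15)/2 × 6 = 236.1
  [8→11]: (15.15+7.39)/2 × 3 = 33.81
  Sum = 435.95 µg/mL·h
IV tail: 7.39/0.239 = 30.921; AUC_iv,0→∞ = 435.95 + 30.921 = 466.871 µg/mL·h
Trapezoidal AUC_0→15.25 (oral solution):
  [0→2]: (0.00+55.74)/2 × 2 = 55.74
  [2→2.25]: (55.74+53.76)/2 × 0.25 = 13.6875
  [2.25→4.25]: (53.76+35.25)/2 × 2 = 89.01
  [4.25→8.25]: (35.25+13.62)/2 × 4 = 97.74
  [8.25→14.25]: (13.62+3.25)/2 × 6 = 50.61
  [14.25→15.25]: (3.25+2.56)/2 × 1 = 2.905
  Sum = 309.6925 µg/mL·h
oral solution tail: 2.56/0.239 = 10.711; AUC_ev,0→∞ = 309.6925 + 10.711 = 320.4035 µg/mL·h
F = (AUC_ev/D_ev)/(AUC_iv/D_iv) = (320.4035/12.5)/(466.871/5) = 25.63228/93.3742 = 0.2745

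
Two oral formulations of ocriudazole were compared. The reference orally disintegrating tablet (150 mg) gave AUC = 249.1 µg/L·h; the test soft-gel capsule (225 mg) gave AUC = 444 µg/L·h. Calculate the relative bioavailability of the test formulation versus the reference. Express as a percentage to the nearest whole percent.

F_rel = 119%

F_rel = (AUC_test/D_test) / (AUC_ref/D_ref)
      = (444/225) / (249.1/150)
      = 1.97333 / 1.66067 = 1.1883 = 118.83%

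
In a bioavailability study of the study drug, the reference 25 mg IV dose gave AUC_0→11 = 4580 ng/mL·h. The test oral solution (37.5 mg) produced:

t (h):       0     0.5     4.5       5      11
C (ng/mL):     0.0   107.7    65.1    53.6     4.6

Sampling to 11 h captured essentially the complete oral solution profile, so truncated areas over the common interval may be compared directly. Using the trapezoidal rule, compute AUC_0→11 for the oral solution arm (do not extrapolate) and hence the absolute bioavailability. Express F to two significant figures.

Trapezoidal AUC_0→11 (oral solution):
  [0→0.5]: (0.0+107.7)/2 × 0.5 = 26.925
  [0.5→4.5]: (107.7+65.1)/2 × 4 = 345.6
  [4.5→5]: (65.1+53.6)/2 × 0.5 = 29.675
  [5→11]: (53.6+4.6)/2 × 6 = 174.6
  Sum = 576.8 ng/mL·h
F = (AUC_ev/D_ev)/(AUC_iv/D_iv) = (576.8/37.5)/(4580/25) = 15.3813/183.2 = 0.0840

F = 0.084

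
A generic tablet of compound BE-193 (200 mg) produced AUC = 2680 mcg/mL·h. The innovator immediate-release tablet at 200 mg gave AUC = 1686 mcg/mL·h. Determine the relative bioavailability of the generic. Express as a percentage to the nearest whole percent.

F_rel = 159%

F_rel = (AUC_test/D_test) / (AUC_ref/D_ref)
      = (2680/200) / (1686/200)
      = 13.4 / 8.43 = 1.5896 = 158.96%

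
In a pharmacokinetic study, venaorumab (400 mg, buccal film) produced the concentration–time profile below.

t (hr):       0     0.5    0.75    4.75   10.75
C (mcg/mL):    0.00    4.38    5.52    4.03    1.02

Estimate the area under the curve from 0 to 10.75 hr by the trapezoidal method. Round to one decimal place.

Trapezoidal AUC_0→10.75:
  [0→0.5]: (0.00+4.38)/2 × 0.5 = 1.095
  [0.5→0.75]: (4.38+5.52)/2 × 0.25 = 1.2375
  [0.75→4.75]: (5.52+4.03)/2 × 4 = 19.1
  [4.75→10.75]: (4.03+1.02)/2 × 6 = 15.15
  Sum = 36.5825 mcg/mL·hr

AUC = 36.6 mcg/mL·hr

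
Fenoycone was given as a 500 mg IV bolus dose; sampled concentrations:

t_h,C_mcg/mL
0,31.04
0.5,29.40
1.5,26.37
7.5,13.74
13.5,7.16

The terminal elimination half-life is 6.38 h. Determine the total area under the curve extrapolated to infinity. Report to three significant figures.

AUC = 292 mcg/mL·h

Trapezoidal AUC_0→13.5:
  [0→0.5]: (31.04+29.40)/2 × 0.5 = 15.11
  [0.5→1.5]: (29.40+26.37)/2 × 1 = 27.885
  [1.5→7.5]: (26.37+13.74)/2 × 6 = 120.33
  [7.5→13.5]: (13.74+7.16)/2 × 6 = 62.7
  Sum = 226.025 mcg/mL·h
k_e = ln2 / t½ = 0.693147 / 6.38 = 0.1086 h^-1
Extrapolated tail: C_last / k_e = 7.16 / 0.1086 = 65.930
AUC_0→∞ = 226.025 + 65.930 = 291.955 mcg/mL·h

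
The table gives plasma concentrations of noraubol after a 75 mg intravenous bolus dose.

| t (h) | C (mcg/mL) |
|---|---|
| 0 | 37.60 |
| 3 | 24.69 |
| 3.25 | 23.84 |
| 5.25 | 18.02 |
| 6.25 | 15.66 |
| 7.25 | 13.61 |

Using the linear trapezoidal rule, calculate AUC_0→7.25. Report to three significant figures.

AUC = 173 mcg/mL·h

Trapezoidal AUC_0→7.25:
  [0→3]: (37.60+24.69)/2 × 3 = 93.435
  [3→3.25]: (24.69+23.84)/2 × 0.25 = 6.06625
  [3.25→5.25]: (23.84+18.02)/2 × 2 = 41.86
  [5.25→6.25]: (18.02+15.66)/2 × 1 = 16.84
  [6.25→7.25]: (15.66+13.61)/2 × 1 = 14.635
  Sum = 172.83625 mcg/mL·h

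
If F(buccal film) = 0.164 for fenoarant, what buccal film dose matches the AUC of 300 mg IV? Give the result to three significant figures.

For equal systemic exposure: F × D_ev = D_iv
D_ev = D_iv / F = 300 / 0.164 = 1829.27 mg

D_buccal = 1830 mg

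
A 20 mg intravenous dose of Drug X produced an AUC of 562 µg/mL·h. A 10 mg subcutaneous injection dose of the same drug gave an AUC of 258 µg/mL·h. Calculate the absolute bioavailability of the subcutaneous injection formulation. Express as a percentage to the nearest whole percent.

F = (AUC_ev / D_ev) / (AUC_iv / D_iv)
  = (258/10) / (562/20)
  = 25.8 / 28.1 = 0.9181
  = 91.81%

F = 92%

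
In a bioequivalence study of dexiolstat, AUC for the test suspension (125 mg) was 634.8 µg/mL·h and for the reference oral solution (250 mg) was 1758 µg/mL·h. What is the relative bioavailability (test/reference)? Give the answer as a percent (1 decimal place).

F_rel = (AUC_test/D_test) / (AUC_ref/D_ref)
      = (634.8/125) / (1758/250)
      = 5.0784 / 7.032 = 0.7222 = 72.22%

F_rel = 72.2%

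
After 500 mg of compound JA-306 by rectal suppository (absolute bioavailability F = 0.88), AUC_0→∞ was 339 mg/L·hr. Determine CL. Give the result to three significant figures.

CL = 1.30 L/hr

CL = F × Dose / AUC_0→∞
   = 0.88 × 500 / 339 = 1.29794 L/hr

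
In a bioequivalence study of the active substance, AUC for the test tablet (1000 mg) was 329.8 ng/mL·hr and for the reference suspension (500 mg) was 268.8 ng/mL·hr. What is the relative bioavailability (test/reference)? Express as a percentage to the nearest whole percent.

F_rel = (AUC_test/D_test) / (AUC_ref/D_ref)
      = (329.8/1000) / (268.8/500)
      = 0.3298 / 0.5376 = 0.6135 = 61.35%

F_rel = 61%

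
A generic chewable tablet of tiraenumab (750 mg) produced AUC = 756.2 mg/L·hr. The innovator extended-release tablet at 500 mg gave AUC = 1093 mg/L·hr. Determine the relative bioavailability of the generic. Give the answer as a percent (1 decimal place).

F_rel = (AUC_test/D_test) / (AUC_ref/D_ref)
      = (756.2/750) / (1093/500)
      = 1.00827 / 2.186 = 0.4612 = 46.12%

F_rel = 46.1%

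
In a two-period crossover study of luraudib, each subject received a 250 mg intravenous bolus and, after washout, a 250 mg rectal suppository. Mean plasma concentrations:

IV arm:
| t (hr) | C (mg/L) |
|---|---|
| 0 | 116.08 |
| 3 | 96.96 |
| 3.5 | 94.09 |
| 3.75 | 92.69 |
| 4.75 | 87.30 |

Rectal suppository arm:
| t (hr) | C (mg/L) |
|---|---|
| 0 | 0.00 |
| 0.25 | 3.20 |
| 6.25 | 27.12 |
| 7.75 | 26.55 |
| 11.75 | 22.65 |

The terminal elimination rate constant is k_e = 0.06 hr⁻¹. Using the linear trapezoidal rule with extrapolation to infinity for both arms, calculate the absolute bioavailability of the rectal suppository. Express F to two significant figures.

Trapezoidal AUC_0→4.75 (IV):
  [0→3]: (116.08+96.96)/2 × 3 = 319.56
  [3→3.5]: (96.96+94.09)/2 × 0.5 = 47.7625
  [3.5→3.75]: (94.09+92.69)/2 × 0.25 = 23.3475
  [3.75→4.75]: (92.69+87.30)/2 × 1 = 89.995
  Sum = 480.665 mg/L·hr
IV tail: 87.30/0.06 = 1455.000; AUC_iv,0→∞ = 480.665 + 1455.000 = 1935.665 mg/L·hr
Trapezoidal AUC_0→11.75 (rectal suppository):
  [0→0.25]: (0.00+3.20)/2 × 0.25 = 0.4
  [0.25→6.25]: (3.20+27.12)/2 × 6 = 90.96
  [6.25→7.75]: (27.12+26.55)/2 × 1.5 = 40.2525
  [7.75→11.75]: (26.55+22.65)/2 × 4 = 98.4
  Sum = 230.0125 mg/L·hr
rectal suppository tail: 22.65/0.06 = 377.500; AUC_ev,0→∞ = 230.0125 + 377.500 = 607.5125 mg/L·hr
F = (AUC_ev/D_ev)/(AUC_iv/D_iv) = (607.5125/250)/(1935.665/250) = 2.43005/7.74266 = 0.3139

F = 0.31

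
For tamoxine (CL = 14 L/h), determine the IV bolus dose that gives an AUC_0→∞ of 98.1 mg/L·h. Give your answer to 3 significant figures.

Dose = 1370 mg

Dose_iv = CL × AUC_0→∞
     = 14 × 98.1 = 1373.4 mg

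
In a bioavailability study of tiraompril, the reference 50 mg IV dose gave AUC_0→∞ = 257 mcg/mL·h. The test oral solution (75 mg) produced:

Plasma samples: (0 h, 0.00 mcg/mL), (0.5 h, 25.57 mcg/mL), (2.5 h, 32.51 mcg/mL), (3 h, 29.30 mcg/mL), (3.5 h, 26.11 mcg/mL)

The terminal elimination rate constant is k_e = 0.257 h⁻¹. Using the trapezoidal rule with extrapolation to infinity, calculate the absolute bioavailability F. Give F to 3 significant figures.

Trapezoidal AUC_0→3.5 (oral solution):
  [0→0.5]: (0.00+25.57)/2 × 0.5 = 6.3925
  [0.5→2.5]: (25.57+32.51)/2 × 2 = 58.08
  [2.5→3]: (32.51+29.30)/2 × 0.5 = 15.4525
  [3→3.5]: (29.30+26.11)/2 × 0.5 = 13.8525
  Sum = 93.7775 mcg/mL·h
Tail: C_last/k_e = 26.11/0.257 = 101.595
AUC_0→∞ (oral solution) = 93.7775 + 101.595 = 195.3725 mcg/mL·h
F = (AUC_ev/D_ev)/(AUC_iv/D_iv) = (195.3725/75)/(257/50) = 2.60497/5.14 = 0.5068

F = 0.507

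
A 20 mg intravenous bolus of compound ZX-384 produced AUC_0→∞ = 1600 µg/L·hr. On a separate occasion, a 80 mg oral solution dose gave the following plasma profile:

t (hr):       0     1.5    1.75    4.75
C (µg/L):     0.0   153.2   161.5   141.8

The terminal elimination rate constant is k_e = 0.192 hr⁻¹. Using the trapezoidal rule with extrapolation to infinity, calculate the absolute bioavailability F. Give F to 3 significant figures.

F = 0.211

Trapezoidal AUC_0→4.75 (oral solution):
  [0→1.5]: (0.0+153.2)/2 × 1.5 = 114.9
  [1.5→1.75]: (153.2+161.5)/2 × 0.25 = 39.3375
  [1.75→4.75]: (161.5+141.8)/2 × 3 = 454.95
  Sum = 609.1875 µg/L·hr
Tail: C_last/k_e = 141.8/0.192 = 738.542
AUC_0→∞ (oral solution) = 609.1875 + 738.542 = 1347.7295 µg/L·hr
F = (AUC_ev/D_ev)/(AUC_iv/D_iv) = (1347.7295/80)/(1600/20) = 16.8466/80 = 0.2106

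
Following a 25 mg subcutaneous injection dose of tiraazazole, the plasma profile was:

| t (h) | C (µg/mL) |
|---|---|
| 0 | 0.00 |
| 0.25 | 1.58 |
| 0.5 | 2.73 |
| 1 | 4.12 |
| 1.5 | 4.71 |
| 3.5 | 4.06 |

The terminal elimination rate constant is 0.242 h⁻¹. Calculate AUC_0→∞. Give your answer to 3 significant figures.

AUC = 30.2 µg/mL·h

Trapezoidal AUC_0→3.5:
  [0→0.25]: (0.00+1.58)/2 × 0.25 = 0.1975
  [0.25→0.5]: (1.58+2.73)/2 × 0.25 = 0.53875
  [0.5→1]: (2.73+4.12)/2 × 0.5 = 1.7125
  [1→1.5]: (4.12+4.71)/2 × 0.5 = 2.2075
  [1.5→3.5]: (4.71+4.06)/2 × 2 = 8.77
  Sum = 13.42625 µg/mL·h
Extrapolated tail: C_last / k_e = 4.06 / 0.242 = 16.777
AUC_0→∞ = 13.42625 + 16.777 = 30.20325 µg/mL·h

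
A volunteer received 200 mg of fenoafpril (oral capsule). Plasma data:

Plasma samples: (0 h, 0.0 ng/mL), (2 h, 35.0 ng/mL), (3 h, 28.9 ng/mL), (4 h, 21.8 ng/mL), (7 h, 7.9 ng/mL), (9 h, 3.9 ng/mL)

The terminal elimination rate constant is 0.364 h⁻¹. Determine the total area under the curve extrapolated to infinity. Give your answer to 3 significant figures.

AUC = 159 ng/mL·h

Trapezoidal AUC_0→9:
  [0→2]: (0.0+35.0)/2 × 2 = 35.0
  [2→3]: (35.0+28.9)/2 × 1 = 31.95
  [3→4]: (28.9+21.8)/2 × 1 = 25.35
  [4→7]: (21.8+7.9)/2 × 3 = 44.55
  [7→9]: (7.9+3.9)/2 × 2 = 11.8
  Sum = 148.65 ng/mL·h
Extrapolated tail: C_last / k_e = 3.9 / 0.364 = 10.714
AUC_0→∞ = 148.65 + 10.714 = 159.364 ng/mL·h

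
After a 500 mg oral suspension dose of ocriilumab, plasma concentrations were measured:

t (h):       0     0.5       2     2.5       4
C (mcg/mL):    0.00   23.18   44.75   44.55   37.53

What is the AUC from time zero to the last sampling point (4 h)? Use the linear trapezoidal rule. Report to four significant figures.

Trapezoidal AUC_0→4:
  [0→0.5]: (0.00+23.18)/2 × 0.5 = 5.795
  [0.5→2]: (23.18+44.75)/2 × 1.5 = 50.9475
  [2→2.5]: (44.75+44.55)/2 × 0.5 = 22.325
  [2.5→4]: (44.55+37.53)/2 × 1.5 = 61.56
  Sum = 140.6275 mcg/mL·h

AUC = 140.6 mcg/mL·h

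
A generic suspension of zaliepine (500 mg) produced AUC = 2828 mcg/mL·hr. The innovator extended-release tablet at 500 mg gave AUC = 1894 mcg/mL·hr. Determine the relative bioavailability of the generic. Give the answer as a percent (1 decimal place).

F_rel = 149.3%

F_rel = (AUC_test/D_test) / (AUC_ref/D_ref)
      = (2828/500) / (1894/500)
      = 5.656 / 3.788 = 1.4931 = 149.31%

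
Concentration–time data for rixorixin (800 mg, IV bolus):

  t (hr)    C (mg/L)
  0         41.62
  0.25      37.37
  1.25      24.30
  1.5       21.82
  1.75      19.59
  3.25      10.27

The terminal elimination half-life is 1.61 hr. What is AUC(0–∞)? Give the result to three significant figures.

AUC = 97.9 mg/L·hr

Trapezoidal AUC_0→3.25:
  [0→0.25]: (41.62+37.37)/2 × 0.25 = 9.87375
  [0.25→1.25]: (37.37+24.30)/2 × 1 = 30.835
  [1.25→1.5]: (24.30+21.82)/2 × 0.25 = 5.765
  [1.5→1.75]: (21.82+19.59)/2 × 0.25 = 5.17625
  [1.75→3.25]: (19.59+10.27)/2 × 1.5 = 22.395
  Sum = 74.045 mg/L·hr
k_e = ln2 / t½ = 0.693147 / 1.61 = 0.4305 hr^-1
Extrapolated tail: C_last / k_e = 10.27 / 0.4305 = 23.856
AUC_0→∞ = 74.045 + 23.856 = 97.901 mg/L·hr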